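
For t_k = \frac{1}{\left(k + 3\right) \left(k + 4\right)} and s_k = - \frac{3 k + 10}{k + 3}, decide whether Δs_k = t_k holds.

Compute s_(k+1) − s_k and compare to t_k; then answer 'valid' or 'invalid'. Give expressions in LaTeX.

valid (s_(k+1) − s_k reduces to t_k)

s_(k+1) = (-3*k - 13)/(k + 4)
s_(k+1) − s_k = 1/(k**2 + 7*k + 12)
(s_(k+1) − s_k) − t_k = 0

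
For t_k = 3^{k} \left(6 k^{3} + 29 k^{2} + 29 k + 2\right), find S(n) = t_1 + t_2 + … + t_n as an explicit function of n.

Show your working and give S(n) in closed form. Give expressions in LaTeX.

t_(k+1)/t_k = 3*(6*k**3 + 47*k**2 + 105*k + 66)/(6*k**3 + 29*k**2 + 29*k + 2).
So A=3 and B=1, with C=k**3 + 29*k**2/6 + 29*k/6 + 1/3.
Set up (3)·f(k+1) − (1)·f(k) − (k**3 + 29*k**2/6 + 29*k/6 + 1/3) = 0.
Degrees (0,0,3) ⇒ d ≤ 3.
A polynomial solution: f(k) = (k - 1)*(3*k**2 + 4*k + 2)/6.
So s_k = (B(k−1)f/C)·t_k = ((k - 1)*(3*k**2 + 4*k + 2)/(6*k**3 + 29*k**2 + 29*k + 2))·t_k = 3**k*(3*k**3 + k**2 - 2*k - 2).
Verify: 3**k*(6*k**3 + 29*k**2 + 29*k + 2) matches t_k.
s_(n+1) = 3**(n + 1)*n*(3*n**2 + 10*n + 9) and s_(1) = 0, so S(n) = 3**(n + 1)*n*(3*n**2 + 10*n + 9).

S(n) = 3^{n + 1} n \left(3 n^{2} + 10 n + 9\right)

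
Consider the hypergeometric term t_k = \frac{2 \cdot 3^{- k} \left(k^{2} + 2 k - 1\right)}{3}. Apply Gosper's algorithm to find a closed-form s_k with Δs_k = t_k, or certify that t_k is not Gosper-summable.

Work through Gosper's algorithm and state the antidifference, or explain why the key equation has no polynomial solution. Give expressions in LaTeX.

Step 1: r(k) = (k**2 + 4*k + 2)/(3*(k**2 + 2*k - 1)).
Take A(k)=1/3, B(k)=1, C(k)=k**2 + 2*k - 1.
Key eq: (1/3)·f(k+1) = (1)·f(k) + (k**2 + 2*k - 1).
Degrees (0,0,2) ⇒ d ≤ 2.
A polynomial solution: f(k) = -3*(k**2 + 3*k + 1)/2.
So s_k = (B(k−1)f/C)·t_k = (-3*(k**2 + 3*k + 1)/(2*(k**2 + 2*k - 1)))·t_k = (-k**2 - 3*k - 1)/3**k.
Δs = 2*(k**2 + 2*k - 1)/(3*3**k), as required.

s_k = 3^{- k} \left(- k^{2} - 3 k - 1\right)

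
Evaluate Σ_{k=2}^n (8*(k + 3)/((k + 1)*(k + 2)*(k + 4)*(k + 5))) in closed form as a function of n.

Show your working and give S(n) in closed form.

t_(k+1)/t_k = (k + 1)*(k + 4)**2/((k + 3)**2*(k + 6)).
A = k + 1, B = k + 6, C = k**2 + 6*k + 9.
Key eq: (k + 1)·f(k+1) = (k + 5)·f(k) + (k**2 + 6*k + 9).
Bound: deg f ≤ 4.
Match coefficients ⇒ f(k) = k*(k + 2)*(k + 3)*(k + 5)/8.
Then R = B(k−1)f/C = k*(k + 2)*(k + 5)**2/(8*(k + 3)), so s_k = R(k)·t_k = k*(k + 5)/(k**2 + 5*k + 4).
Δs = 8*(k + 3)/(k**4 + 12*k**3 + 49*k**2 + 78*k + 40), as required.
Evaluate: s_(n+1) = (n**2 + 7*n + 6)/(n**2 + 7*n + 10); subtract s_(2) = 7/9 ⇒ S(n) = 2*(n**2 + 7*n - 8)/(9*(n**2 + 7*n + 10)).

S(n) = 2*(n**2 + 7*n - 8)/(9*(n**2 + 7*n + 10))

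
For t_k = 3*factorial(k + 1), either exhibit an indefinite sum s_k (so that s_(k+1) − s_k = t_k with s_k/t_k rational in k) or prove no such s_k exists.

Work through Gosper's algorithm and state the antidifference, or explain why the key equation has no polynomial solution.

none — t_k is not Gosper-summable

Compute t_(k+1)/t_k: get k + 2.
Factor: A=k + 2; B=1; C=1.
Solve (k + 2)·f(k+1) − (1)·f(k) = 1.
Degrees (1,0,0) ⇒ d ≤ -1.
Bound -1 < 0, so the key equation has no polynomial solution.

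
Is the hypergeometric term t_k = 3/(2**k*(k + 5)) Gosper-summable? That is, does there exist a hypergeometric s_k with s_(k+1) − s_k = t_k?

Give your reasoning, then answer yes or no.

No — negative degree bound, so no certificate f.

t_(k+1)/t_k = (k + 5)/(2*(k + 6)).
Normal form (A,B,C) = (k/2 + 5/2, k + 6, 1).
f must satisfy (k/2 + 5/2)·f(k+1) − (k + 5)·f(k) = 1.
deg f ≤ -1 (via 1,1,0).
deg f ≤ -1 is impossible — no certificate.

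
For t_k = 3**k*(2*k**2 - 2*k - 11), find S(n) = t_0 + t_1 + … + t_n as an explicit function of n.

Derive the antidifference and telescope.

The ratio is 3*(2*k**2 + 2*k - 11)/(2*k**2 - 2*k - 11).
Factor: A=3; B=1; C=k**2 - k - 11/2.
f must satisfy (3)·f(k+1) − (1)·f(k) = k**2 - k - 11/2.
From deg A=0, deg B=0, deg C=2: d=2.
A polynomial solution: f(k) = (k**2 - 4*k - 1)/2.
Certificate R = B(k−1)f/C = (k**2 - 4*k - 1)/(2*k**2 - 2*k - 11) gives s_k = 3**k*(k**2 - 4*k - 1).
s_(k+1) − s_k = 3**k*(2*k**2 - 2*k - 11) = t_k.
s_(n+1) = 3**(n + 1)*(n**2 - 2*n - 4) and s_(0) = -1, so S(n) = 3*3**n*n**2 - 6*3**n*n - 12*3**n + 1.

S(n) = 3*3**n*n**2 - 6*3**n*n - 12*3**n + 1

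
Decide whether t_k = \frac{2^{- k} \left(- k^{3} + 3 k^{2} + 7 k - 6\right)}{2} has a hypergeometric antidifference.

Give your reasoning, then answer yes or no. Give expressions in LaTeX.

Yes. s_k = 2^{- k} \left(k^{3} - 4 k + 3\right).

r(k) = (k**3 - 10*k - 3)/(2*(k**3 - 3*k**2 - 7*k + 6)) after simplifying.
Normal form (A,B,C) = (1/2, 1, k**3 - 3*k**2 - 7*k + 6).
Need (1/2)·f(k+1) − (1)·f(k) = k**3 - 3*k**2 - 7*k + 6.
From deg A=0, deg B=0, deg C=3: d=3.
Solving with deg f ≤ 3: f(k) = -2*(k - 1)*(k**2 + k - 3).
R(k) = B(k−1)·f(k)/C(k) = -2*(k - 1)*(k**2 + k - 3)/((k + 2)*(k**2 - 5*k + 3)); s_k = R·t_k = (k**3 - 4*k + 3)/2**k.
s_(k+1) − s_k = (-k**3 + 3*k**2 + 7*k - 6)/(2*2**k) = t_k.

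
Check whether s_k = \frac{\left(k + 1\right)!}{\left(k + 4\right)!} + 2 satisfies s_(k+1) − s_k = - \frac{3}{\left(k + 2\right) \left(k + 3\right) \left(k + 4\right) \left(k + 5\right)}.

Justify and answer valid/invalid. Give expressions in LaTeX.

valid (s_(k+1) − s_k reduces to t_k)

s_(k+1) = factorial(k + 2)/factorial(k + 5) + 2
s_(k+1) − s_k = -3/((k + 2)*(k + 3)*(k + 4)*(k + 5))
(s_(k+1) − s_k) − t_k = 0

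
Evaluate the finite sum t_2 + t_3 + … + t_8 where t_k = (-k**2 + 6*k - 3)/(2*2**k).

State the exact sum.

The ratio is (k**2 - 4*k - 2)/(2*(k**2 - 6*k + 3)).
A = 1/2, B = 1, C = k**2 - 6*k + 3.
Need (1/2)·f(k+1) − (1)·f(k) = k**2 - 6*k + 3.
Degrees (0,0,2) ⇒ d ≤ 2.
Match coefficients ⇒ f(k) = -2*k*(k - 4).
Certificate R = B(k−1)f/C = -2*k*(k - 4)/(k**2 - 6*k + 3) gives s_k = k*(k - 4)/2**k.
s_(k+1) − s_k = (-k**2 + 6*k - 3)/(2*2**k) = t_k.
Sum = s_(9) − s_(2); s_(9) = 45/512, s_(2) = -1 ⇒ 557/512.

Σ = 557/512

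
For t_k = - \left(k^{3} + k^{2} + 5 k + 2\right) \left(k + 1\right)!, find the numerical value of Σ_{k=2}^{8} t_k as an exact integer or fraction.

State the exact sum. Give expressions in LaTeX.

Σ = -243129576

t_(k+1)/t_k = (k + 2)*(5*k + (k + 1)**3 + (k + 1)**2 + 7)/(k**3 + k**2 + 5*k + 2).
Gosper form: A/B · C(k+1)/C(k) with A=k + 2, B=1, C=k**3 + k**2 + 5*k + 2.
Solve (k + 2)·f(k+1) − (1)·f(k) = k**3 + k**2 + 5*k + 2.
From deg A=1, deg B=0, deg C=3: d=2.
Solving with deg f ≤ 2: f(k) = k**2 - 2*k + 4.
R(k) = B(k−1)·f(k)/C(k) = (k**2 - 2*k + 4)/(k**3 + k**2 + 5*k + 2); s_k = R·t_k = -(k**2 - 2*k + 4)*factorial(k + 1).
s_(k+1) − s_k = -(k**3 + k**2 + 5*k + 2)*factorial(k + 1) = t_k.
Telescoping: Σ = s_(9) − s_(2) = -243129600 − (-24) = -243129576.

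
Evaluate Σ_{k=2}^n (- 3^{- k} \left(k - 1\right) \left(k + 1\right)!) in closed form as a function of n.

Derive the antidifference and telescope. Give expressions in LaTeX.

Step 1: r(k) = k*(k + 2)/(3*(k - 1)).
A = k/3 + 2/3, B = 1, C = k - 1.
Set up (k/3 + 2/3)·f(k+1) − (1)·f(k) − (k - 1) = 0.
deg f ≤ 0 (via 1,0,1).
Solve for f: f(k) = 3 (degree 0 ≤ 0).
Then R = B(k−1)f/C = 3/(k - 1), so s_k = R(k)·t_k = -3**(1 - k)*factorial(k + 1).
s_(k+1) − s_k = -(k - 1)*factorial(k + 1)/3**k = t_k.
s_(n+1) = -factorial(n + 2)/3**n and s_(2) = -2, so S(n) = 2 - factorial(n + 2)/3**n.

S(n) = 2 - 3^{- n} \left(n + 2\right)!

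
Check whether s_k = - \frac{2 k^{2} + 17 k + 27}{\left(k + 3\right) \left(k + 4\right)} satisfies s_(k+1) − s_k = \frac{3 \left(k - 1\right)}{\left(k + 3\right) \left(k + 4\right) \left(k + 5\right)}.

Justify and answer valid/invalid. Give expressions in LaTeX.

Valid — Δs_k = t_k.

s_(k+1) = (-17*k - 2*(k + 1)**2 - 44)/((k + 4)*(k + 5))
s_(k+1) − s_k = 3*(k - 1)/(k**3 + 12*k**2 + 47*k + 60)
(s_(k+1) − s_k) − t_k = 0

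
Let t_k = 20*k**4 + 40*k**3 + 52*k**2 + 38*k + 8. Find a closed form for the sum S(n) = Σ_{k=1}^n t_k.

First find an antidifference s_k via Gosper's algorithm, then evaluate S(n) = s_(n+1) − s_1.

S(n) = n*(4*n**4 + 20*n**3 + 44*n**2 + 55*n + 35)

Ratio r(k) = (10*k**4 + 60*k**3 + 146*k**2 + 171*k + 79)/(10*k**4 + 20*k**3 + 26*k**2 + 19*k + 4).
Take A(k)=1, B(k)=1, C(k)=k**4 + 2*k**3 + 13*k**2/5 + 19*k/10 + 2/5.
Set up (1)·f(k+1) − (1)·f(k) − (k**4 + 2*k**3 + 13*k**2/5 + 19*k/10 + 2/5) = 0.
Bound: deg f ≤ 5.
Coefficient equations give f(k) = k*(4*k**4 + 4*k**2 + 3*k - 3)/20.
Then R = B(k−1)f/C = k*(4*k**4 + 4*k**2 + 3*k - 3)/(2*(10*k**4 + 20*k**3 + 26*k**2 + 19*k + 4)), so s_k = R(k)·t_k = k*(4*k**4 + 4*k**2 + 3*k - 3).
s_(k+1) − s_k = 20*k**4 + 40*k**3 + 52*k**2 + 38*k + 8 = t_k.
Σ_(k=1)^n t_k = s_(n+1) − s_(1) = (4*n**5 + 20*n**4 + 44*n**3 + 55*n**2 + 35*n + 8) − (8), i.e. n*(4*n**4 + 20*n**3 + 44*n**2 + 55*n + 35).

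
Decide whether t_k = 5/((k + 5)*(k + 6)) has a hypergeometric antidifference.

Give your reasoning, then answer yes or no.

The ratio is (k + 5)/(k + 7).
A = k + 5, B = k + 7, C = 1.
Set up (k + 5)·f(k+1) − (k + 6)·f(k) − (1) = 0.
From deg A=1, deg B=1, deg C=0: d=1.
Match coefficients ⇒ f(k) = k/5.
Then R = B(k−1)f/C = k*(k + 6)/5, so s_k = R(k)·t_k = k/(k + 5).
Verify: 5/(k**2 + 11*k + 30) matches t_k.

Yes. s_k = k/(k + 5).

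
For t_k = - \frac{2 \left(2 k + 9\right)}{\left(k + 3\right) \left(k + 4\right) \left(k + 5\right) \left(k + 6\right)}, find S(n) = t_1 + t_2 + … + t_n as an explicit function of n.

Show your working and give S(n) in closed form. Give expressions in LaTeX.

S(n) = \frac{n \left(- n - 10\right)}{12 \left(n^{2} + 10 n + 24\right)}

Ratio r(k) = (k + 3)*(2*k + 11)/((k + 7)*(2*k + 9)).
A = k + 3, B = k + 7, C = k + 9/2.
Need (k + 3)·f(k+1) − (k + 6)·f(k) = k + 9/2.
From deg A=1, deg B=1, deg C=1: d=3.
Solve for f: f(k) = k*(k + 4)*(k + 8)/30 (degree 3 ≤ 3).
R(k) = B(k−1)·f(k)/C(k) = k*(k + 4)*(k + 6)*(k + 8)/(15*(2*k + 9)); s_k = R·t_k = 2*k*(-k - 8)/(15*(k**2 + 8*k + 15)).
s_(k+1) − s_k = 2*(-2*k - 9)/(k**4 + 18*k**3 + 119*k**2 + 342*k + 360) = t_k.
Telescope: S(n) = s_(n+1) − s_(1) = 2*(-n**2 - 10*n - 9)/(15*(n**2 + 10*n + 24)) − (-1/20) = n*(-n - 10)/(12*(n**2 + 10*n + 24)).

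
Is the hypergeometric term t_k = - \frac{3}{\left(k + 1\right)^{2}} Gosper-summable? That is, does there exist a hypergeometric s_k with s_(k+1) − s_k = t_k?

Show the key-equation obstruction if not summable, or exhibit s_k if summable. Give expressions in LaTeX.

Step 1: r(k) = (k + 1)**2/(k + 2)**2.
Factor: A=k**2 + 2*k + 1; B=k**2 + 4*k + 4; C=1.
Need (k**2 + 2*k + 1)·f(k+1) − (k**2 + 2*k + 1)·f(k) = 1.
deg f ≤ 0 (via 2,2,0).
Generic f = c0 gives residual -1; -1 = 0 cannot hold, so t_k is not Gosper-summable.

No; the coefficient equations for f are inconsistent.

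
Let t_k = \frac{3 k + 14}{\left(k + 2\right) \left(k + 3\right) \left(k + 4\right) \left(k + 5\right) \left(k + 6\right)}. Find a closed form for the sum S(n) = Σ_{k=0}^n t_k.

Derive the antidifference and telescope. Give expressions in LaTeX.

S(n) = \frac{n^{3} + 13 n^{2} + 54 n + 42}{30 \left(n^{3} + 13 n^{2} + 54 n + 72\right)}

Compute t_(k+1)/t_k: get (k + 2)*(3*k + 17)/((k + 7)*(3*k + 14)).
Normal form (A,B,C) = (k + 2, k + 7, k + 14/3).
Key eq: (k + 2)·f(k+1) = (k + 6)·f(k) + (k + 14/3).
Bound: deg f ≤ 4.
Solving with deg f ≤ 4: f(k) = k*(k + 4)*(k**2 + 10*k + 31)/90.
Get s_k = R·t_k = k*(k**2 + 10*k + 31)/(30*(k**3 + 10*k**2 + 31*k + 30)) with R(k) = B(k−1)f(k)/C(k) = k*(k + 4)*(k + 6)*(k**2 + 10*k + 31)/(30*(3*k + 14)).
s_(k+1) − s_k = (3*k + 14)/(k**5 + 20*k**4 + 155*k**3 + 580*k**2 + 1044*k + 720) = t_k.
Evaluate: s_(n+1) = (n**3 + 13*n**2 + 54*n + 42)/(30*(n**3 + 13*n**2 + 54*n + 72)); subtract s_(0) = 0 ⇒ S(n) = (n**3 + 13*n**2 + 54*n + 42)/(30*(n**3 + 13*n**2 + 54*n + 72)).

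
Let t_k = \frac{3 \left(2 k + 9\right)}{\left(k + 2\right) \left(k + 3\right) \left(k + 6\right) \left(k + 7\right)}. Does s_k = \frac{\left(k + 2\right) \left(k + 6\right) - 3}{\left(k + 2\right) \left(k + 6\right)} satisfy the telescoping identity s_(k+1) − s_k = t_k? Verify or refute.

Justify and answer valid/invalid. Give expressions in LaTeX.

valid (s_(k+1) − s_k reduces to t_k)

s_(k+1) = ((k + 3)*(k + 7) - 3)/((k + 3)*(k + 7))
s_(k+1) − s_k = 3*(2*k + 9)/(k**4 + 18*k**3 + 113*k**2 + 288*k + 252)
(s_(k+1) − s_k) − t_k = 0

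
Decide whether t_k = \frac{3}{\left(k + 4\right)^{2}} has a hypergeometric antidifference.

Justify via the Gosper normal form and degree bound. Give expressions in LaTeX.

Compute t_(k+1)/t_k: get (k + 4)**2/(k + 5)**2.
A = k**2 + 8*k + 16, B = k**2 + 10*k + 25, C = 1.
f must satisfy (k**2 + 8*k + 16)·f(k+1) − (k**2 + 8*k + 16)·f(k) = 1.
d = 0 from the (2,2,0) case.
Generic f = c0 gives residual -1; -1 = 0 cannot hold, so t_k is not Gosper-summable.

No; the coefficient equations for f are inconsistent.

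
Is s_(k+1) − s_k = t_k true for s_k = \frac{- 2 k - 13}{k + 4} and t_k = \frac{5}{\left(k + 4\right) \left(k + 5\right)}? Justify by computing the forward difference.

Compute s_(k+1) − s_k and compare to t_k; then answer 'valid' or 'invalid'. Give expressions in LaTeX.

valid; difference matches t_k

s_(k+1) = (-2*k - 15)/(k + 5)
s_(k+1) − s_k = 5/(k**2 + 9*k + 20)
(s_(k+1) − s_k) − t_k = 0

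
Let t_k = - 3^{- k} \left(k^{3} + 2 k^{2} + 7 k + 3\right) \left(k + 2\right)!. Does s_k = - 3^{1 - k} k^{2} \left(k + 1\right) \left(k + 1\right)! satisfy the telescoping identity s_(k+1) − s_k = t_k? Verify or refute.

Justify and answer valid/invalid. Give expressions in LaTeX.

Invalid: residual 3^{- k} \left(k^{3} + k^{2} + 5 k + 2\right) \left(k + 1\right)! ≠ 0.

s_(k+1) = -(k + 1)**2*(k + 2)*factorial(k + 2)/3**k
s_(k+1) − s_k = -(k + 1)*(k**3 + 2*k**2 + 8*k + 4)*factorial(k + 1)/3**k
(s_(k+1) − s_k) − t_k = (k**3 + k**2 + 5*k + 2)*factorial(k + 1)/3**k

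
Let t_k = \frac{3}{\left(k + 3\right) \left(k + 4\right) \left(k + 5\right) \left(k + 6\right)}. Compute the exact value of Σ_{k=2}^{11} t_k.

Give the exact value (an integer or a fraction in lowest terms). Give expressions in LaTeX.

Σ = 43/9520

The ratio is (k + 3)/(k + 7).
A = k + 3, B = k + 7, C = 1.
Need (k + 3)·f(k+1) − (k + 6)·f(k) = 1.
d = 3 from the (1,1,0) case.
Solve for f: f(k) = k*(k**2 + 12*k + 47)/180 (degree 3 ≤ 3).
So s_k = (B(k−1)f/C)·t_k = (k*(k + 6)*(k**2 + 12*k + 47)/180)·t_k = k*(k**2 + 12*k + 47)/(60*(k + 3)*(k + 4)*(k + 5)).
Δs = 3/(k**4 + 18*k**3 + 119*k**2 + 342*k + 360), as required.
Sum = s_(12) − s_(2); s_(12) = 67/4080, s_(2) = 1/84 ⇒ 43/9520.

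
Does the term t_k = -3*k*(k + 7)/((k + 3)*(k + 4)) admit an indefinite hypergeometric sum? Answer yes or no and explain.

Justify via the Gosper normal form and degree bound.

Yes. s_k = 3*k*(1 - k)/(k + 3).

Step 1: r(k) = (k + 1)*(k + 3)*(k + 8)/(k*(k + 5)*(k + 7)).
Take A(k)=k + 3, B(k)=k + 5, C(k)=k**2 + 7*k.
Need (k + 3)·f(k+1) − (k + 4)·f(k) = k**2 + 7*k.
d = 2 from the (1,1,2) case.
A polynomial solution: f(k) = k*(k - 1).
So s_k = (B(k−1)f/C)·t_k = ((k - 1)*(k + 4)/(k + 7))·t_k = 3*k*(1 - k)/(k + 3).
Check: Δs_k = 3*k*(-k - 7)/(k**2 + 7*k + 12). ✓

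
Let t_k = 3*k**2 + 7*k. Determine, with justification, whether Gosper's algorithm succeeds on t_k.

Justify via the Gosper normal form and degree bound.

Compute t_(k+1)/t_k: get (3*k**2 + 13*k + 10)/(k*(3*k + 7)).
Normal form (A,B,C) = (1, 1, k**2 + 7*k/3).
Set up (1)·f(k+1) − (1)·f(k) − (k**2 + 7*k/3) = 0.
From deg A=0, deg B=0, deg C=2: d=3.
Match coefficients ⇒ f(k) = k*(k - 1)*(k + 3)/3.
Get s_k = R·t_k = k*(k**2 + 2*k - 3) with R(k) = B(k−1)f(k)/C(k) = (k - 1)*(k + 3)/(3*k + 7).
Δs = k*(3*k + 7), as required.

Yes. s_k = k*(k**2 + 2*k - 3).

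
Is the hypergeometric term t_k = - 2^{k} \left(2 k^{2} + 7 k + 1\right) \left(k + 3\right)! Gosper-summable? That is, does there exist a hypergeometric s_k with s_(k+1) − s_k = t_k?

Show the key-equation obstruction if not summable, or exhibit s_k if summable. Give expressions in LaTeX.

Yes. s_k = - 2^{k} \left(k - 1\right) \left(k + 3\right)!.

Step 1: r(k) = 2*(2*k**3 + 19*k**2 + 54*k + 40)/(2*k**2 + 7*k + 1).
Gosper form: A/B · C(k+1)/C(k) with A=2*k + 8, B=1, C=k**2 + 7*k/2 + 1/2.
Key eq: (2*k + 8)·f(k+1) = (1)·f(k) + (k**2 + 7*k/2 + 1/2).
From deg A=1, deg B=0, deg C=2: d=1.
Match coefficients ⇒ f(k) = (k - 1)/2.
So s_k = (B(k−1)f/C)·t_k = ((k - 1)/(2*k**2 + 7*k + 1))·t_k = -2**k*(k - 1)*factorial(k + 3).
s_(k+1) − s_k = -2**k*(2*k**2 + 7*k + 1)*factorial(k + 3) = t_k.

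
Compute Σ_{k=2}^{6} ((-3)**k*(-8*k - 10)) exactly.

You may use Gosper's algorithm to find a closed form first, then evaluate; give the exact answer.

t_(k+1)/t_k = 3*(-4*k - 9)/(4*k + 5).
Take A(k)=-3, B(k)=1, C(k)=k + 5/4.
Solve (-3)·f(k+1) − (1)·f(k) = k + 5/4.
Bound: deg f ≤ 1.
Solving with deg f ≤ 1: f(k) = -(2*k + 1)/8.
Then R = B(k−1)f/C = -(2*k + 1)/(2*(4*k + 5)), so s_k = R(k)·t_k = (-3)**k*(2*k + 1).
Check: Δs_k = (-3)**k*(-8*k - 10). ✓
Evaluate s at k=7 and k=2: -32805 and 45; difference -32850.

Σ = -32850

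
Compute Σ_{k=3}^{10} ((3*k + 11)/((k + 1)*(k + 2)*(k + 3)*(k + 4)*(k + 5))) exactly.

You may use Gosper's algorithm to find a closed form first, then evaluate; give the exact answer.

Step 1: r(k) = (k + 1)*(3*k + 14)/((k + 6)*(3*k + 11)).
Take A(k)=k + 1, B(k)=k + 6, C(k)=k + 11/3.
Need (k + 1)·f(k+1) − (k + 5)·f(k) = k + 11/3.
deg f ≤ 4 (via 1,1,1).
Coefficient equations give f(k) = k*(k + 3)*(k**2 + 7*k + 14)/24.
So s_k = (B(k−1)f/C)·t_k = (k*(k + 3)*(k + 5)*(k**2 + 7*k + 14)/(8*(3*k + 11)))·t_k = k*(k**2 + 7*k + 14)/(8*(k**3 + 7*k**2 + 14*k + 8)).
Δs = (3*k + 11)/(k**5 + 15*k**4 + 85*k**3 + 225*k**2 + 274*k + 120), as required.
Σ_(k=3)^(10) t_k = s_(11) − s_(3) = 583/4680 − (33/280) = 11/1638.

Σ = 11/1638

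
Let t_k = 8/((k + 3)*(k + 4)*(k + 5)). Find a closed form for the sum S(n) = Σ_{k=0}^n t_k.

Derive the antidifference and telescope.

Ratio r(k) = (k + 3)/(k + 6).
A = k + 3, B = k + 6, C = 1.
Need (k + 3)·f(k+1) − (k + 5)·f(k) = 1.
Bound: deg f ≤ 2.
Solve for f: f(k) = k*(k + 7)/24 (degree 2 ≤ 2).
Certificate R = B(k−1)f/C = k*(k + 5)*(k + 7)/24 gives s_k = k*(k + 7)/(3*(k + 3)*(k + 4)).
s_(k+1) − s_k = 8/(k**3 + 12*k**2 + 47*k + 60) = t_k.
Σ_(k=0)^n t_k = s_(n+1) − s_(0) = ((n**2 + 9*n + 8)/(3*(n**2 + 9*n + 20))) − (0), i.e. (n**2 + 9*n + 8)/(3*(n**2 + 9*n + 20)).

S(n) = (n**2 + 9*n + 8)/(3*(n**2 + 9*n + 20))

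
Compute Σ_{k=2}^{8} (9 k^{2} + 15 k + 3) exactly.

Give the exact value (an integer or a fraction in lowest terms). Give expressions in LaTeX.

r(k) = (3*k**2 + 11*k + 9)/(3*k**2 + 5*k + 1) after simplifying.
Gosper form: A/B · C(k+1)/C(k) with A=1, B=1, C=k**2 + 5*k/3 + 1/3.
Need (1)·f(k+1) − (1)·f(k) = k**2 + 5*k/3 + 1/3.
From deg A=0, deg B=0, deg C=2: d=3.
Solve for f: f(k) = k*(k**2 + k - 1)/3 (degree 3 ≤ 3).
Then R = B(k−1)f/C = k*(k**2 + k - 1)/(3*k**2 + 5*k + 1), so s_k = R(k)·t_k = 3*k*(k**2 + k - 1).
Δs = 9*k**2 + 15*k + 3, as required.
Telescoping: Σ = s_(9) − s_(2) = 2403 − (30) = 2373.

Σ = 2373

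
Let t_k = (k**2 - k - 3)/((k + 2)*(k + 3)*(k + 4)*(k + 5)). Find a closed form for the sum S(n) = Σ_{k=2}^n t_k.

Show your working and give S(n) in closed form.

S(n) = (3*n**3 - 4*n**2 - 19*n + 20)/(40*(n**3 + 12*n**2 + 47*n + 60))

Ratio r(k) = (k + 2)*(k - (k + 1)**2 + 4)/((k + 6)*(-k**2 + k + 3)).
So A=k + 2 and B=k + 6, with C=k**2 - k - 3.
Set up (k + 2)·f(k+1) − (k + 5)·f(k) − (k**2 - k - 3) = 0.
From deg A=1, deg B=1, deg C=2: d=3.
Coefficient equations give f(k) = k*(k**2 - 15*k - 22)/24.
Then R = B(k−1)f/C = k*(k + 5)*(k**2 - 15*k - 22)/(24*(k**2 - k - 3)), so s_k = R(k)·t_k = k*(k**2 - 15*k - 22)/(24*(k + 2)*(k + 3)*(k + 4)).
Δs = (k**2 - k - 3)/(k**4 + 14*k**3 + 71*k**2 + 154*k + 120), as required.
Evaluate: s_(n+1) = (n**3 - 12*n**2 - 49*n - 36)/(24*(n**3 + 12*n**2 + 47*n + 60)); subtract s_(2) = -1/30 ⇒ S(n) = (3*n**3 - 4*n**2 - 19*n + 20)/(40*(n**3 + 12*n**2 + 47*n + 60)).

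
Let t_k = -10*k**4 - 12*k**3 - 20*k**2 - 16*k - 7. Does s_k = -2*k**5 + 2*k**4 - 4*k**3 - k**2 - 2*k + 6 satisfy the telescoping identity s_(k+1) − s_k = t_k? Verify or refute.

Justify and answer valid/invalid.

s_(k+1) = -2*k**5 - 8*k**4 - 16*k**3 - 21*k**2 - 18*k - 1
s_(k+1) − s_k = -10*k**4 - 12*k**3 - 20*k**2 - 16*k - 7
(s_(k+1) − s_k) − t_k = 0

valid; difference matches t_k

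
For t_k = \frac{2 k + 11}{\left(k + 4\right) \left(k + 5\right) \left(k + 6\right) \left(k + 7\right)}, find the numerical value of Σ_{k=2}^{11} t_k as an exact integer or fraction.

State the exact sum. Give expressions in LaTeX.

Σ = 5/288

The ratio is (k + 4)*(2*k + 13)/((k + 8)*(2*k + 11)).
Gosper form: A/B · C(k+1)/C(k) with A=k + 4, B=k + 8, C=k + 11/2.
Set up (k + 4)·f(k+1) − (k + 7)·f(k) − (k + 11/2) = 0.
Bound: deg f ≤ 3.
A polynomial solution: f(k) = k*(k + 5)*(k + 10)/48.
So s_k = (B(k−1)f/C)·t_k = (k*(k + 5)*(k + 7)*(k + 10)/(24*(2*k + 11)))·t_k = k*(k + 10)/(24*(k**2 + 10*k + 24)).
s_(k+1) − s_k = (2*k + 11)/(k**4 + 22*k**3 + 179*k**2 + 638*k + 840) = t_k.
Σ_(k=2)^(11) t_k = s_(12) − s_(2) = 11/288 − (1/48) = 5/288.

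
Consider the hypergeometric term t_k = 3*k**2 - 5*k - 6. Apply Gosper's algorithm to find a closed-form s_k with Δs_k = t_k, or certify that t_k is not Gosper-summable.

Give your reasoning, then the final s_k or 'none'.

t_(k+1)/t_k = (3*k**2 + k - 8)/(3*k**2 - 5*k - 6).
So A=1 and B=1, with C=k**2 - 5*k/3 - 2.
f must satisfy (1)·f(k+1) − (1)·f(k) = k**2 - 5*k/3 - 2.
From deg A=0, deg B=0, deg C=2: d=3.
Coefficient equations give f(k) = k*(k**2 - 4*k - 3)/3.
So s_k = (B(k−1)f/C)·t_k = (k*(k**2 - 4*k - 3)/(3*k**2 - 5*k - 6))·t_k = k*(k**2 - 4*k - 3).
s_(k+1) − s_k = 3*k**2 - 5*k - 6 = t_k.

s_k = k*(k**2 - 4*k - 3)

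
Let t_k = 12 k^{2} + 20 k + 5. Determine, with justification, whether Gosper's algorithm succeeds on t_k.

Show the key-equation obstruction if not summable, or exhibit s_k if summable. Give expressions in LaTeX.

Yes. s_k = k \left(4 k^{2} + 4 k - 3\right).

Step 1: r(k) = (12*k**2 + 44*k + 37)/(12*k**2 + 20*k + 5).
Gosper form: A/B · C(k+1)/C(k) with A=1, B=1, C=k**2 + 5*k/3 + 5/12.
Set up (1)·f(k+1) − (1)·f(k) − (k**2 + 5*k/3 + 5/12) = 0.
Bound: deg f ≤ 3.
A polynomial solution: f(k) = k*(2*k - 1)*(2*k + 3)/12.
R(k) = B(k−1)·f(k)/C(k) = k*(2*k - 1)*(2*k + 3)/(12*k**2 + 20*k + 5); s_k = R·t_k = k*(4*k**2 + 4*k - 3).
Verify: 12*k**2 + 20*k + 5 matches t_k.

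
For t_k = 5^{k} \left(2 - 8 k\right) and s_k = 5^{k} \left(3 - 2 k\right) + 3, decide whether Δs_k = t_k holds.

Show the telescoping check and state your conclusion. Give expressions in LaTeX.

s_(k+1) = 5**(k + 1)*(1 - 2*k) + 3
s_(k+1) − s_k = 5**k*(2 - 8*k)
(s_(k+1) − s_k) − t_k = 0

valid; difference matches t_k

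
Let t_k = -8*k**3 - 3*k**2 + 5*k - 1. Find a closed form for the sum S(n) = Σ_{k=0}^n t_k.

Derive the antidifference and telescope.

Step 1: r(k) = (8*k**3 + 27*k**2 + 25*k + 7)/(8*k**3 + 3*k**2 - 5*k + 1).
A = 1, B = 1, C = k**3 + 3*k**2/8 - 5*k/8 + 1/8.
Set up (1)·f(k+1) − (1)·f(k) − (k**3 + 3*k**2/8 - 5*k/8 + 1/8) = 0.
d = 4 from the (0,0,3) case.
Match coefficients ⇒ f(k) = k*(2*k**3 - 3*k**2 - 2*k + 4)/8.
Certificate R = B(k−1)f/C = k*(2*k**3 - 3*k**2 - 2*k + 4)/(8*k**3 + 3*k**2 - 5*k + 1) gives s_k = k*(-2*k**3 + 3*k**2 + 2*k - 4).
Verify: -8*k**3 - 3*k**2 + 5*k - 1 matches t_k.
Evaluate: s_(n+1) = -2*n**4 - 5*n**3 - n**2 + n - 1; subtract s_(0) = 0 ⇒ S(n) = -2*n**4 - 5*n**3 - n**2 + n - 1.

S(n) = -2*n**4 - 5*n**3 - n**2 + n - 1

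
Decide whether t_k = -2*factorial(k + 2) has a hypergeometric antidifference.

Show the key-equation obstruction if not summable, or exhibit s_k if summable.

No — negative degree bound, so no certificate f.

The ratio is k + 3.
A = k + 3, B = 1, C = 1.
Key eq: (k + 3)·f(k+1) = (1)·f(k) + (1).
Bound: deg f ≤ -1.
Bound -1 < 0, so the key equation has no polynomial solution.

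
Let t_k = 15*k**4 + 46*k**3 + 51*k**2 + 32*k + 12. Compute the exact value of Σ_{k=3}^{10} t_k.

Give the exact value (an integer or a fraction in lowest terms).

Step 1: r(k) = (15*k**4 + 106*k**3 + 279*k**2 + 332*k + 156)/(15*k**4 + 46*k**3 + 51*k**2 + 32*k + 12).
Normal form (A,B,C) = (1, 1, k**4 + 46*k**3/15 + 17*k**2/5 + 32*k/15 + 4/5).
Solve (1)·f(k+1) − (1)·f(k) = k**4 + 46*k**3/15 + 17*k**2/5 + 32*k/15 + 4/5.
Degrees (0,0,4) ⇒ d ≤ 5.
Solve for f: f(k) = k*(k + 1)*(3*k**3 + k**2 - 2*k + 4)/15 (degree 5 ≤ 5).
R(k) = B(k−1)·f(k)/C(k) = k*(3*k**3 + k**2 - 2*k + 4)/(15*k**3 + 31*k**2 + 20*k + 12); s_k = R·t_k = k*(3*k**4 + 4*k**3 - k**2 + 2*k + 4).
Check: Δs_k = 15*k**4 + 46*k**3 + 51*k**2 + 32*k + 12. ✓
Telescoping: Σ = s_(11) − s_(3) = 540672 − (1056) = 539616.

Σ = 539616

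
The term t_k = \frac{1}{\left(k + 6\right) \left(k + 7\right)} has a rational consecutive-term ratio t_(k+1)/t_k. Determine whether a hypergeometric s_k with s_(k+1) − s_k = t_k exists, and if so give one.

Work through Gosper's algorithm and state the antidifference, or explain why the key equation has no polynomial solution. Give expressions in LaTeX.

s_k = \frac{k}{6 \left(k + 6\right)}

The ratio is (k + 6)/(k + 8).
So A=k + 6 and B=k + 8, with C=1.
f must satisfy (k + 6)·f(k+1) − (k + 7)·f(k) = 1.
Bound: deg f ≤ 1.
Coefficient equations give f(k) = k/6.
Certificate R = B(k−1)f/C = k*(k + 7)/6 gives s_k = k/(6*(k + 6)).
s_(k+1) − s_k = 1/(k**2 + 13*k + 42) = t_k.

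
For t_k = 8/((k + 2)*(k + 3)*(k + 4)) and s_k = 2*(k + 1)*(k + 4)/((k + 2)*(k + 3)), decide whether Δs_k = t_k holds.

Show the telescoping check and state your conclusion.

s_(k+1) = 2*(k + 2)*(k + 5)/((k + 3)*(k + 4))
s_(k+1) − s_k = 8/(k**3 + 9*k**2 + 26*k + 24)
(s_(k+1) − s_k) − t_k = 0

valid (s_(k+1) − s_k reduces to t_k)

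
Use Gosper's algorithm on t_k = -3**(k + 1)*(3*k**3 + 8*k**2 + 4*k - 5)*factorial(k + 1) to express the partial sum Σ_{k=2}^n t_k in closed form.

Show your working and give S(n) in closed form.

S(n) = -9*3**n*n**4*factorial(n) - 36*3**n*n**3*factorial(n) - 36*3**n*n**2*factorial(n) + 9*3**n*n*factorial(n) + 18*3**n*factorial(n) + 162

Step 1: r(k) = 3*(3*k**4 + 23*k**3 + 63*k**2 + 68*k + 20)/(3*k**3 + 8*k**2 + 4*k - 5).
Take A(k)=3*k + 6, B(k)=1, C(k)=k**3 + 8*k**2/3 + 4*k/3 - 5/3.
Set up (3*k + 6)·f(k+1) − (1)·f(k) − (k**3 + 8*k**2/3 + 4*k/3 - 5/3) = 0.
d = 2 from the (1,0,3) case.
Match coefficients ⇒ f(k) = (k**2 - k - 1)/3.
So s_k = (B(k−1)f/C)·t_k = ((k**2 - k - 1)/(3*k**3 + 8*k**2 + 4*k - 5))·t_k = 3**(k + 1)*(-k**2 + k + 1)*factorial(k + 1).
s_(k+1) − s_k = -3**(k + 1)*(3*k**3 + 8*k**2 + 4*k - 5)*factorial(k + 1) = t_k.
s_(n+1) = -3**(n + 2)*(n**2 + n - 1)*factorial(n + 2) and s_(2) = -162, so S(n) = -9*3**n*n**4*factorial(n) - 36*3**n*n**3*factorial(n) - 36*3**n*n**2*factorial(n) + 9*3**n*n*factorial(n) + 18*3**n*factorial(n) + 162.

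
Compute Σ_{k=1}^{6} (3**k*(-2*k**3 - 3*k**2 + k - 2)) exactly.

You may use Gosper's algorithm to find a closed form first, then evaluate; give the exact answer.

Σ = -485514

t_(k+1)/t_k = 3*(2*k**3 + 9*k**2 + 11*k + 6)/(2*k**3 + 3*k**2 - k + 2).
Normal form (A,B,C) = (3, 1, k**3 + 3*k**2/2 - k/2 + 1).
Solve (3)·f(k+1) − (1)·f(k) = k**3 + 3*k**2/2 - k/2 + 1.
Degrees (0,0,3) ⇒ d ≤ 3.
Match coefficients ⇒ f(k) = (k - 1)*(k**2 - 2*k + 2)/2.
Then R = B(k−1)f/C = (k - 1)*(k**2 - 2*k + 2)/((k + 2)*(2*k**2 - k + 1)), so s_k = R(k)·t_k = 3**k*(-k**3 + 3*k**2 - 4*k + 2).
s_(k+1) − s_k = 3**k*(-2*k**3 - 3*k**2 + k - 2) = t_k.
Sum = s_(7) − s_(1); s_(7) = -485514, s_(1) = 0 ⇒ -485514.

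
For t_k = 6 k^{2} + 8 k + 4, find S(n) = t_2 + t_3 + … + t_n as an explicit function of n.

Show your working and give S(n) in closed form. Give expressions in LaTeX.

S(n) = 2 n^{3} + 7 n^{2} + 9 n - 18

r(k) = (3*k**2 + 10*k + 9)/(3*k**2 + 4*k + 2) after simplifying.
Factor: A=1; B=1; C=k**2 + 4*k/3 + 2/3.
Solve (1)·f(k+1) − (1)·f(k) = k**2 + 4*k/3 + 2/3.
deg f ≤ 3 (via 0,0,2).
Solving with deg f ≤ 3: f(k) = k*(2*k**2 + k + 1)/6.
So s_k = (B(k−1)f/C)·t_k = (k*(2*k**2 + k + 1)/(2*(3*k**2 + 4*k + 2)))·t_k = k*(2*k**2 + k + 1).
Δs = 6*k**2 + 8*k + 4, as required.
Telescope: S(n) = s_(n+1) − s_(2) = 2*n**3 + 7*n**2 + 9*n + 4 − (22) = 2*n**3 + 7*n**2 + 9*n - 18.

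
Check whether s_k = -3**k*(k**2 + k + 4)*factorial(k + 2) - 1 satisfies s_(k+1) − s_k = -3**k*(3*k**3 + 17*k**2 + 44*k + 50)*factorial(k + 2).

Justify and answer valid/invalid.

s_(k+1) = -3**(k + 1)*(k + (k + 1)**2 + 5)*factorial(k + 3) - 1
s_(k+1) − s_k = -3**k*(3*k**3 + 17*k**2 + 44*k + 50)*factorial(k + 2)
(s_(k+1) − s_k) − t_k = 0

valid (s_(k+1) − s_k reduces to t_k)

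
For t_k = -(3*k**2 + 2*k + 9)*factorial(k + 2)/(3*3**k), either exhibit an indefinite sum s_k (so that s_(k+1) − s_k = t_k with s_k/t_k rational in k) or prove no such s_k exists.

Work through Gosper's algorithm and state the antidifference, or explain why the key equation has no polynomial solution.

s_k = -(3*k - 1)*factorial(k + 2)/3**k

r(k) = (k + 3)*(2*k + 3*(k + 1)**2 + 11)/(3*(3*k**2 + 2*k + 9)) after simplifying.
Take A(k)=k/3 + 1, B(k)=1, C(k)=k**2 + 2*k/3 + 3.
Need (k/3 + 1)·f(k+1) − (1)·f(k) = k**2 + 2*k/3 + 3.
Degrees (1,0,2) ⇒ d ≤ 1.
Solve for f: f(k) = 3*k - 1 (degree 1 ≤ 1).
Certificate R = B(k−1)f/C = 3*(3*k - 1)/(3*k**2 + 2*k + 9) gives s_k = -(3*k - 1)*factorial(k + 2)/3**k.
s_(k+1) − s_k = -(3*k**2 + 2*k + 9)*factorial(k + 2)/(3*3**k) = t_k.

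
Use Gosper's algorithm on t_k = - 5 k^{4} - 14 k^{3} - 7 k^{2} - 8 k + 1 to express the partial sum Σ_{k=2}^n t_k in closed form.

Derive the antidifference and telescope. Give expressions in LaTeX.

Step 1: r(k) = (5*k**4 + 34*k**3 + 79*k**2 + 84*k + 33)/(5*k**4 + 14*k**3 + 7*k**2 + 8*k - 1).
Normal form (A,B,C) = (1, 1, k**4 + 14*k**3/5 + 7*k**2/5 + 8*k/5 - 1/5).
Set up (1)·f(k+1) − (1)·f(k) − (k**4 + 14*k**3/5 + 7*k**2/5 + 8*k/5 - 1/5) = 0.
From deg A=0, deg B=0, deg C=4: d=5.
A polynomial solution: f(k) = k*(k**4 + k**3 - 3*k**2 + 4*k - 4)/5.
Certificate R = B(k−1)f/C = k*(k**4 + k**3 - 3*k**2 + 4*k - 4)/(5*k**4 + 14*k**3 + 7*k**2 + 8*k - 1) gives s_k = k*(-k**4 - k**3 + 3*k**2 - 4*k + 4).
Verify: -5*k**4 - 14*k**3 - 7*k**2 - 8*k + 1 matches t_k.
Σ_(k=2)^n t_k = s_(n+1) − s_(2) = (-n**5 - 6*n**4 - 11*n**3 - 11*n**2 - 4*n + 1) − (-32), i.e. -n**5 - 6*n**4 - 11*n**3 - 11*n**2 - 4*n + 33.

S(n) = - n^{5} - 6 n^{4} - 11 n^{3} - 11 n^{2} - 4 n + 33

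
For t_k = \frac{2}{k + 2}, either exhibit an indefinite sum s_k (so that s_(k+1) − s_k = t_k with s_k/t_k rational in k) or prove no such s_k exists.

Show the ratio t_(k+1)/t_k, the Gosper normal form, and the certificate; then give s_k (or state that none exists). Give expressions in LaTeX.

not Gosper-summable; s_k does not exist

Compute t_(k+1)/t_k: get (k + 2)/(k + 3).
Gosper form: A/B · C(k+1)/C(k) with A=k + 2, B=k + 3, C=1.
Set up (k + 2)·f(k+1) − (k + 2)·f(k) − (1) = 0.
Degrees (1,1,0) ⇒ d ≤ 0.
Put f(k) = c0: A·f(k+1) − B(k−1)·f(k) − C = -1; need -1 = 0 — inconsistent ⇒ no f, not summable.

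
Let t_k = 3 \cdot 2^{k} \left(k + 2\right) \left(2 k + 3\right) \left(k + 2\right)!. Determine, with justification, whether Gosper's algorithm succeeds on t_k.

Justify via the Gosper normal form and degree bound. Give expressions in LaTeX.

Yes. s_k = 3 \cdot 2^{k} k \left(k + 2\right)!.

Ratio r(k) = (k + 3)**2*(4*k + 10)/((k + 2)*(2*k + 3)).
Gosper form: A/B · C(k+1)/C(k) with A=2*k + 6, B=1, C=k**2 + 7*k/2 + 3.
f must satisfy (2*k + 6)·f(k+1) − (1)·f(k) = k**2 + 7*k/2 + 3.
deg f ≤ 1 (via 1,0,2).
A polynomial solution: f(k) = k/2.
Then R = B(k−1)f/C = k/((k + 2)*(2*k + 3)), so s_k = R(k)·t_k = 3*2**k*k*factorial(k + 2).
Verify: 3*2**k*(k + 2)*(2*k + 3)*factorial(k + 2) matches t_k.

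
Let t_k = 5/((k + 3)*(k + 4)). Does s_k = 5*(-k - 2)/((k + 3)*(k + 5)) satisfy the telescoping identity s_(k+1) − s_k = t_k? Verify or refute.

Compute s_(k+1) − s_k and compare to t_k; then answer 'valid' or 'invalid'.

Invalid: residual 15*(-2*k - 9)/(k**4 + 18*k**3 + 119*k**2 + 342*k + 360) ≠ 0.

s_(k+1) = 5*(-k - 3)/((k + 4)*(k + 6))
s_(k+1) − s_k = 5*(k**2 + 5*k + 3)/(k**4 + 18*k**3 + 119*k**2 + 342*k + 360)
(s_(k+1) − s_k) − t_k = 15*(-2*k - 9)/(k**4 + 18*k**3 + 119*k**2 + 342*k + 360)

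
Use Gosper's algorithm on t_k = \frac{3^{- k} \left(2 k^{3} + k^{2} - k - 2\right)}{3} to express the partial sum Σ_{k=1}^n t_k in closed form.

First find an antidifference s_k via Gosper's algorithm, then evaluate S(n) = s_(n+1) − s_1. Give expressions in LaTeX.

S(n) = 3^{- n - 1} \left(8 \cdot 3^{n} - n^{3} - 5 n^{2} - 10 n - 8\right)

The ratio is k*(2*k**2 + 7*k + 7)/(3*(2*k**3 + k**2 - k - 2)).
Gosper form: A/B · C(k+1)/C(k) with A=1/3, B=1, C=k**3 + k**2/2 - k/2 - 1.
Set up (1/3)·f(k+1) − (1)·f(k) − (k**3 + k**2/2 - k/2 - 1) = 0.
d = 3 from the (0,0,3) case.
Solving with deg f ≤ 3: f(k) = -3*(k + 1)*(k**2 + k + 2)/2.
R(k) = B(k−1)·f(k)/C(k) = -3*(k + 1)*(k**2 + k + 2)/((k - 1)*(2*k**2 + 3*k + 2)); s_k = R·t_k = (-k**3 - 2*k**2 - 3*k - 2)/3**k.
Δs = (2*k**3 + k**2 - k - 2)/(3*3**k), as required.
Σ_(k=1)^n t_k = s_(n+1) − s_(1) = (3**(-n - 1)*(-n**3 - 5*n**2 - 10*n - 8)) − (-8/3), i.e. 3**(-n - 1)*(8*3**n - n**3 - 5*n**2 - 10*n - 8).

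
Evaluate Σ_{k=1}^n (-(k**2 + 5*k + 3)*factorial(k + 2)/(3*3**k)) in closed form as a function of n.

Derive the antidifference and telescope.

r(k) = (k + 3)*(5*k + (k + 1)**2 + 8)/(3*(k**2 + 5*k + 3)) after simplifying.
So A=k/3 + 1 and B=1, with C=k**2 + 5*k + 3.
f must satisfy (k/3 + 1)·f(k+1) − (1)·f(k) = k**2 + 5*k + 3.
From deg A=1, deg B=0, deg C=2: d=1.
Match coefficients ⇒ f(k) = 3*(k + 4).
Certificate R = B(k−1)f/C = 3*(k + 4)/(k**2 + 5*k + 3) gives s_k = -(k + 4)*factorial(k + 2)/3**k.
s_(k+1) − s_k = -(k**2 + 5*k + 3)*factorial(k + 2)/(3*3**k) = t_k.
Telescope: S(n) = s_(n+1) − s_(1) = -3**(-n - 1)*(n + 5)*factorial(n + 3) − (-10) = 10 - n*factorial(n + 3)/(3*3**n) - 5*factorial(n + 3)/(3*3**n).

S(n) = 10 - n*factorial(n + 3)/(3*3**n) - 5*factorial(n + 3)/(3*3**n)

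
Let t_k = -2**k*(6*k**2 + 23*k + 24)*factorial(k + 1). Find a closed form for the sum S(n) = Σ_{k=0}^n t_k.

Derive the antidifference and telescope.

S(n) = -6*2**n*n*factorial(n + 2) - 14*2**n*factorial(n + 2) + 4

r(k) = 2*(6*k**3 + 47*k**2 + 123*k + 106)/(6*k**2 + 23*k + 24) after simplifying.
A = 2*k + 4, B = 1, C = k**2 + 23*k/6 + 4.
Need (2*k + 4)·f(k+1) − (1)·f(k) = k**2 + 23*k/6 + 4.
deg f ≤ 1 (via 1,0,2).
Solving with deg f ≤ 1: f(k) = (3*k + 4)/6.
So s_k = (B(k−1)f/C)·t_k = ((3*k + 4)/(6*k**2 + 23*k + 24))·t_k = -2**k*(3*k + 4)*factorial(k + 1).
Verify: -2**k*(6*k**2 + 23*k + 24)*factorial(k + 1) matches t_k.
s_(n+1) = -2**(n + 1)*(3*n + 7)*factorial(n + 2) and s_(0) = -4, so S(n) = -6*2**n*n*factorial(n + 2) - 14*2**n*factorial(n + 2) + 4.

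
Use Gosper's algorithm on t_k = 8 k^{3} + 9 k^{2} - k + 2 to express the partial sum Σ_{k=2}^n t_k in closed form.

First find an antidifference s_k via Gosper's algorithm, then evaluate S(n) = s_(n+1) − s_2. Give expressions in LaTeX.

S(n) = 2 n^{4} + 7 n^{3} + 6 n^{2} + 3 n - 18

Ratio r(k) = (8*k**3 + 33*k**2 + 41*k + 18)/(8*k**3 + 9*k**2 - k + 2).
Factor: A=1; B=1; C=k**3 + 9*k**2/8 - k/8 + 1/4.
Solve (1)·f(k+1) − (1)·f(k) = k**3 + 9*k**2/8 - k/8 + 1/4.
Degrees (0,0,3) ⇒ d ≤ 4.
Coefficient equations give f(k) = k*(2*k**3 - k**2 - 3*k + 4)/8.
R(k) = B(k−1)·f(k)/C(k) = k*(2*k**3 - k**2 - 3*k + 4)/(8*k**3 + 9*k**2 - k + 2); s_k = R·t_k = k*(2*k**3 - k**2 - 3*k + 4).
s_(k+1) − s_k = 8*k**3 + 9*k**2 - k + 2 = t_k.
Σ_(k=2)^n t_k = s_(n+1) − s_(2) = (2*n**4 + 7*n**3 + 6*n**2 + 3*n + 2) − (20), i.e. 2*n**4 + 7*n**3 + 6*n**2 + 3*n - 18.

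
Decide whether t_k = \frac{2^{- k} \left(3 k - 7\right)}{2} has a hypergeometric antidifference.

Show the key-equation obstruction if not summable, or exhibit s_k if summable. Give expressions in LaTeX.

t_(k+1)/t_k = (3*k - 4)/(2*(3*k - 7)).
Gosper form: A/B · C(k+1)/C(k) with A=1/2, B=1, C=k - 7/3.
Key eq: (1/2)·f(k+1) = (1)·f(k) + (k - 7/3).
d = 1 from the (0,0,1) case.
Match coefficients ⇒ f(k) = -2*(3*k - 4)/3.
So s_k = (B(k−1)f/C)·t_k = (-2*(3*k - 4)/(3*k - 7))·t_k = (4 - 3*k)/2**k.
Δs = (3*k - 7)/(2*2**k), as required.

Yes. s_k = 2^{- k} \left(4 - 3 k\right).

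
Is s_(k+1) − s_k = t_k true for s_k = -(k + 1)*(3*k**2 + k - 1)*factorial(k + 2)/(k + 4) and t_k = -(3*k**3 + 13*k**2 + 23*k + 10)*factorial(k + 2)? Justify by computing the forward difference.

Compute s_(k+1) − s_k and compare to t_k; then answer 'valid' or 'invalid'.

s_(k+1) = -(k + 2)*(3*k**2 + 7*k + 3)*factorial(k + 3)/(k + 5)
s_(k+1) − s_k = -(3*k**5 + 31*k**4 + 125*k**3 + 261*k**2 + 247*k + 77)*factorial(k + 2)/((k + 4)*(k + 5))
(s_(k+1) − s_k) − t_k = 3*(3*k**4 + 25*k**3 + 72*k**2 + 101*k + 41)*factorial(k + 2)/((k + 4)*(k + 5))

Invalid: residual 3*(3*k**4 + 25*k**3 + 72*k**2 + 101*k + 41)*factorial(k + 2)/((k + 4)*(k + 5)) ≠ 0.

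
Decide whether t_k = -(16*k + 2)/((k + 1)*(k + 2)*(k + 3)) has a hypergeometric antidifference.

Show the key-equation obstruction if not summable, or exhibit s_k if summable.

The ratio is (k + 1)*(8*k + 9)/((k + 4)*(8*k + 1)).
A = k + 1, B = k + 4, C = k + 1/8.
Solve (k + 1)·f(k+1) − (k + 3)·f(k) = k + 1/8.
d = 2 from the (1,1,1) case.
Solving with deg f ≤ 2: f(k) = k*(9*k - 5)/32.
Get s_k = R·t_k = -k*(9*k - 5)/(2*(k + 1)*(k + 2)) with R(k) = B(k−1)f(k)/C(k) = k*(k + 3)*(9*k - 5)/(4*(8*k + 1)).
Check: Δs_k = 2*(-8*k - 1)/(k**3 + 6*k**2 + 11*k + 6). ✓

Yes. s_k = -k*(9*k - 5)/(2*(k + 1)*(k + 2)).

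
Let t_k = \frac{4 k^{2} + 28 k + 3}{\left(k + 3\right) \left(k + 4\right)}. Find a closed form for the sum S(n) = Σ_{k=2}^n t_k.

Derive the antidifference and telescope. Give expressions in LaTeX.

S(n) = \frac{4 n^{2} + 3 n - 7}{n + 4}

Step 1: r(k) = (k + 3)*(28*k + 4*(k + 1)**2 + 31)/((k + 5)*(4*k**2 + 28*k + 3)).
So A=k + 3 and B=k + 5, with C=k**2 + 7*k + 3/4.
Solve (k + 3)·f(k+1) − (k + 4)·f(k) = k**2 + 7*k + 3/4.
Degrees (1,1,2) ⇒ d ≤ 2.
Solve for f: f(k) = k*(4*k - 3)/4 (degree 2 ≤ 2).
Then R = B(k−1)f/C = k*(k + 4)*(4*k - 3)/(4*k**2 + 28*k + 3), so s_k = R(k)·t_k = k*(4*k - 3)/(k + 3).
Check: Δs_k = (4*k**2 + 28*k + 3)/(k**2 + 7*k + 12). ✓
Σ_(k=2)^n t_k = s_(n+1) − s_(2) = ((4*n**2 + 5*n + 1)/(n + 4)) − (2), i.e. (4*n**2 + 3*n - 7)/(n + 4).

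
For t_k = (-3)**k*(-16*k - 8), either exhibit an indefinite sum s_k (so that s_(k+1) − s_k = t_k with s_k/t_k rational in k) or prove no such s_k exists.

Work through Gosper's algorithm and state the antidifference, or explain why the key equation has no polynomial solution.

t_(k+1)/t_k = 3*(-2*k - 3)/(2*k + 1).
Gosper form: A/B · C(k+1)/C(k) with A=-3, B=1, C=k + 1/2.
Key eq: (-3)·f(k+1) = (1)·f(k) + (k + 1/2).
Bound: deg f ≤ 1.
A polynomial solution: f(k) = -(4*k - 1)/16.
Get s_k = R·t_k = (-3)**k*(4*k - 1) with R(k) = B(k−1)f(k)/C(k) = -(4*k - 1)/(8*(2*k + 1)).
Verify: (-3)**k*(-16*k - 8) matches t_k.

s_k = (-3)**k*(4*k - 1)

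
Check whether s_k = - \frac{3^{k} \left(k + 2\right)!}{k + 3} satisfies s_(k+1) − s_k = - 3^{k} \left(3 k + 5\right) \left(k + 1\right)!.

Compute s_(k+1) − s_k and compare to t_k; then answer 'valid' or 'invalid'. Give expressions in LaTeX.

Invalid: residual \frac{3^{k} \left(3 k^{2} + 14 k + 14\right) \left(k + 1\right)!}{\left(k + 3\right) \left(k + 4\right)} ≠ 0.

s_(k+1) = -3**(k + 1)*factorial(k + 3)/(k + 4)
s_(k+1) − s_k = -3**k*(3*k**2 + 17*k + 23)*factorial(k + 2)/((k + 3)*(k + 4))
(s_(k+1) − s_k) − t_k = 3**k*(3*k**2 + 14*k + 14)*factorial(k + 1)/((k + 3)*(k + 4))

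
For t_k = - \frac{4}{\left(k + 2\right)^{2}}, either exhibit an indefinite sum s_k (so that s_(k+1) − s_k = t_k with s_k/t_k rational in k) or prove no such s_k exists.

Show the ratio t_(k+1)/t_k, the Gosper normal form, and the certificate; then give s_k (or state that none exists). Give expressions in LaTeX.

no hypergeometric antidifference exists

The ratio is (k + 2)**2/(k + 3)**2.
Gosper form: A/B · C(k+1)/C(k) with A=k**2 + 4*k + 4, B=k**2 + 6*k + 9, C=1.
Solve (k**2 + 4*k + 4)·f(k+1) − (k**2 + 4*k + 4)·f(k) = 1.
d = 0 from the (2,2,0) case.
Put f(k) = c0: A·f(k+1) − B(k−1)·f(k) − C = -1; need -1 = 0 — inconsistent ⇒ no f, not summable.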